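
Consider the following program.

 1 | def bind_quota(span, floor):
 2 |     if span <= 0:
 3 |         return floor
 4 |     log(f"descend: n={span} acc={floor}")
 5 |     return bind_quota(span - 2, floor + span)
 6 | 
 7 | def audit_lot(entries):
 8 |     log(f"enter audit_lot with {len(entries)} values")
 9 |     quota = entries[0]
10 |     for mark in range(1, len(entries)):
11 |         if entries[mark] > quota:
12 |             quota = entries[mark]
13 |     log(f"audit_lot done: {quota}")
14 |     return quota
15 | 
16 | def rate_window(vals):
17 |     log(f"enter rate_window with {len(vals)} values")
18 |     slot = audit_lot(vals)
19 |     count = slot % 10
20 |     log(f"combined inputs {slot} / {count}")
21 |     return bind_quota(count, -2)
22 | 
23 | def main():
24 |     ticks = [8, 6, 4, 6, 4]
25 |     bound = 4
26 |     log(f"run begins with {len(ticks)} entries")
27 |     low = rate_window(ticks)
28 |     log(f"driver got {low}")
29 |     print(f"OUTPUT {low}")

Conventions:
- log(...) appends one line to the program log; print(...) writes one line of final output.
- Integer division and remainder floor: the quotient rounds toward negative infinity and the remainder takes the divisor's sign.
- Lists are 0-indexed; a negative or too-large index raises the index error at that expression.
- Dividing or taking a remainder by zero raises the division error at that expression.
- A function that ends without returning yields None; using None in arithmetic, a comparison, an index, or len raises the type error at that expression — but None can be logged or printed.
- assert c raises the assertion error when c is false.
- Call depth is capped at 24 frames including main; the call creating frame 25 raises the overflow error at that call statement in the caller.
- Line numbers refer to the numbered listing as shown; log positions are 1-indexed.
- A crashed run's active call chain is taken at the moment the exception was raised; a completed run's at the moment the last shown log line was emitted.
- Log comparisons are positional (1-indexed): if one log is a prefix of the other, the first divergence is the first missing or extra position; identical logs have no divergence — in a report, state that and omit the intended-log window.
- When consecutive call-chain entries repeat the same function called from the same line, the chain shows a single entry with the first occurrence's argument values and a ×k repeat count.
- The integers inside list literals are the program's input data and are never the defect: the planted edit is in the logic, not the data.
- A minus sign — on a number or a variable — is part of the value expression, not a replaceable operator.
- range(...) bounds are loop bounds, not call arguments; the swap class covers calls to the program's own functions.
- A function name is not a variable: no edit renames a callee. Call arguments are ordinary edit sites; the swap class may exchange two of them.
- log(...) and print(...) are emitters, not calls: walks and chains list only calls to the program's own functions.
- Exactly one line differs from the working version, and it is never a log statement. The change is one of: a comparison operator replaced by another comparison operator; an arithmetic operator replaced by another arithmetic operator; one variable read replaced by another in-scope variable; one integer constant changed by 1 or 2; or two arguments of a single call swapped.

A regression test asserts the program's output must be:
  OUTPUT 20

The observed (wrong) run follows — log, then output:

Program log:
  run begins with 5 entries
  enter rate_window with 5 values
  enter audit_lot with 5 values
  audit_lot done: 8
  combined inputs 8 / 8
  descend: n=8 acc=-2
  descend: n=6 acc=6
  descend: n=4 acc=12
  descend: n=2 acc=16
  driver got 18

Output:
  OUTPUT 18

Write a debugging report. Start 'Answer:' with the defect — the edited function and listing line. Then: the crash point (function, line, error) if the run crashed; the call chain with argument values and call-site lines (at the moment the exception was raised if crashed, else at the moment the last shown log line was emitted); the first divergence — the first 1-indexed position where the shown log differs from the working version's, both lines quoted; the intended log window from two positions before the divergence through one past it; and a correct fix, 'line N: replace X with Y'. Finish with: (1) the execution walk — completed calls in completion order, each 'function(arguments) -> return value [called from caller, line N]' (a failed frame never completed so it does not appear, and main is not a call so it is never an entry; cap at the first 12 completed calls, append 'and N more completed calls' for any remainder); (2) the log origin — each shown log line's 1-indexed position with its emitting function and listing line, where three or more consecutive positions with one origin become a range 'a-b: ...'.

Answer: the defect is in rate_window at line 21.
Core observation: Position 6 is the first bad log line: 'descend: n=8 acc=-2' should read 'descend: n=8 acc=0'.
Call chain: main.
First divergence: position 6 — the shown line 'descend: n=8 acc=-2' should read 'descend: n=8 acc=0'.
Intended log window:
  4: audit_lot done: 8
  5: combined inputs 8 / 8
  6: descend: n=8 acc=0
  7: descend: n=6 acc=8
Execution walk:
  audit_lot([8, 6, 4, 6, 4]) -> 8  [called from rate_window, line 18]
  bind_quota(0, 18) -> 18  [called from bind_quota, line 5]
  bind_quota(2, 16) -> 18  [called from bind_quota, line 5]
  bind_quota(4, 12) -> 18  [called from bind_quota, line 5]
  bind_quota(6, 6) -> 18  [called from bind_quota, line 5]
  bind_quota(8, -2) -> 18  [called from rate_window, line 21]
  rate_window([8, 6, 4, 6, 4]) -> 18  [called from main, line 27]
Log line origins:
  1: from main, line 26
  2: from rate_window, line 17
  3: from audit_lot, line 8
  4: from audit_lot, line 13
  5: from rate_window, line 20
  6-9: from bind_quota, line 4
  10: from main, line 28
A correct fix: line 21: replace `-2` with `0`.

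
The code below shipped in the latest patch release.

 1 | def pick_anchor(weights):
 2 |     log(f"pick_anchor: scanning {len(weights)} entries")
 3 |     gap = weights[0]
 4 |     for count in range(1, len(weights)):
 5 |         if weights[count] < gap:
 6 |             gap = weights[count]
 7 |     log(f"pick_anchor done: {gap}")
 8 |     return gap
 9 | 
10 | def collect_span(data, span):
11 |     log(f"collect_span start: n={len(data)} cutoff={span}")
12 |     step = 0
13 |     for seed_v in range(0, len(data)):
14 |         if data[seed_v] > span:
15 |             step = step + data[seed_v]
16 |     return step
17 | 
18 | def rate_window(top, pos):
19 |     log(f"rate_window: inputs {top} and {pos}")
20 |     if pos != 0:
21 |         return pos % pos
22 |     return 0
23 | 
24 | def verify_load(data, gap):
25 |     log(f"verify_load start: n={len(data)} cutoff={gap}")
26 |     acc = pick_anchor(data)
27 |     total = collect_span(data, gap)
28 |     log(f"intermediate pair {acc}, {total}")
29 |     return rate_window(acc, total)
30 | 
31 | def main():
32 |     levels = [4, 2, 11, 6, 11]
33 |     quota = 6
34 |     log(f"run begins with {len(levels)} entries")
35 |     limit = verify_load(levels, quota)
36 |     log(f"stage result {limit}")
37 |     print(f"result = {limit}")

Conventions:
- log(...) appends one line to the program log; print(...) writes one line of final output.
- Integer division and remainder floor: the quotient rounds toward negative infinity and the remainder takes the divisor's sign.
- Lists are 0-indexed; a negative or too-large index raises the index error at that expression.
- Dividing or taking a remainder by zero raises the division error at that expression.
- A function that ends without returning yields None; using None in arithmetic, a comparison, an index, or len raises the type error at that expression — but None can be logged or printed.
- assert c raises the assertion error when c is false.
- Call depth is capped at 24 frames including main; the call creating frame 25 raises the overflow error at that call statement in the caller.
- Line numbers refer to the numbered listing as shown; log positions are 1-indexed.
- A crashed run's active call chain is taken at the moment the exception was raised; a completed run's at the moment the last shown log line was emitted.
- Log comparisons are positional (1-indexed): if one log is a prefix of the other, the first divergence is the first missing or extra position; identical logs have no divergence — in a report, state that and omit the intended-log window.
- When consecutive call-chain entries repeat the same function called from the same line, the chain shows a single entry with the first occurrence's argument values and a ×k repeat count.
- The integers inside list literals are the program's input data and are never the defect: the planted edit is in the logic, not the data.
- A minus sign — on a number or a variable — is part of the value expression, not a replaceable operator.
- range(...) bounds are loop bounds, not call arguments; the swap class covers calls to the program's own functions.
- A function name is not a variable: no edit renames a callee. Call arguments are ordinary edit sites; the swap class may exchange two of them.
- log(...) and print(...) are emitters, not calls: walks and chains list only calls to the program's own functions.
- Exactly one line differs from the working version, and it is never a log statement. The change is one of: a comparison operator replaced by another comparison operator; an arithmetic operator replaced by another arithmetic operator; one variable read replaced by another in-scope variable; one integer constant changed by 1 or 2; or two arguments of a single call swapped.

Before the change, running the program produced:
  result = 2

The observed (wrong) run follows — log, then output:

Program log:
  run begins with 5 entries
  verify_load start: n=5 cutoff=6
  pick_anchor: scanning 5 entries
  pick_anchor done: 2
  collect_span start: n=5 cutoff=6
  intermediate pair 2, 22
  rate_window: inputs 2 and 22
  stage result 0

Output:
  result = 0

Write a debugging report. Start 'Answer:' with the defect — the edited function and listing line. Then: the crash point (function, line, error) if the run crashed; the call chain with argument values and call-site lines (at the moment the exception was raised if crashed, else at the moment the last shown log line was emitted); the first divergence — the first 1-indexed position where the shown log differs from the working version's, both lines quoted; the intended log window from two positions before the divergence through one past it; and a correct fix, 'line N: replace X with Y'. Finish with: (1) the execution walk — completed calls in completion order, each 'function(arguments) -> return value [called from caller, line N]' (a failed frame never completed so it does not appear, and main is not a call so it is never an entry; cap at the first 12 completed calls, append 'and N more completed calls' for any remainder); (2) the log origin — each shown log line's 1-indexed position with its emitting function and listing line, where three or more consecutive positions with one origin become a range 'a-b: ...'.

Answer: the defect is in rate_window at line 21.
Key observation: Position 8 is the first bad log line: 'stage result 0' should read 'stage result 2'.
Call chain: main.
First divergence: at position 8 the run shows 'stage result 0' where the working version logs 'stage result 2'.
Intended log window:
  6: intermediate pair 2, 22
  7: rate_window: inputs 2 and 22
  8: stage result 2
Execution walk:
  pick_anchor([4, 2, 11, 6, 11]) -> 2  [called from verify_load, line 26]
  collect_span([4, 2, 11, 6, 11], 6) -> 22  [called from verify_load, line 27]
  rate_window(2, 22) -> 0  [called from verify_load, line 29]
  verify_load([4, 2, 11, 6, 11], 6) -> 0  [called from main, line 35]
Log origin:
  1 — main, line 34
  2 — verify_load, line 25
  3 — pick_anchor, line 2
  4 — pick_anchor, line 7
  5 — collect_span, line 11
  6 — verify_load, line 28
  7 — rate_window, line 19
  8 — main, line 36
A correct fix: line 21: replace `pos % pos` with `top % pos`.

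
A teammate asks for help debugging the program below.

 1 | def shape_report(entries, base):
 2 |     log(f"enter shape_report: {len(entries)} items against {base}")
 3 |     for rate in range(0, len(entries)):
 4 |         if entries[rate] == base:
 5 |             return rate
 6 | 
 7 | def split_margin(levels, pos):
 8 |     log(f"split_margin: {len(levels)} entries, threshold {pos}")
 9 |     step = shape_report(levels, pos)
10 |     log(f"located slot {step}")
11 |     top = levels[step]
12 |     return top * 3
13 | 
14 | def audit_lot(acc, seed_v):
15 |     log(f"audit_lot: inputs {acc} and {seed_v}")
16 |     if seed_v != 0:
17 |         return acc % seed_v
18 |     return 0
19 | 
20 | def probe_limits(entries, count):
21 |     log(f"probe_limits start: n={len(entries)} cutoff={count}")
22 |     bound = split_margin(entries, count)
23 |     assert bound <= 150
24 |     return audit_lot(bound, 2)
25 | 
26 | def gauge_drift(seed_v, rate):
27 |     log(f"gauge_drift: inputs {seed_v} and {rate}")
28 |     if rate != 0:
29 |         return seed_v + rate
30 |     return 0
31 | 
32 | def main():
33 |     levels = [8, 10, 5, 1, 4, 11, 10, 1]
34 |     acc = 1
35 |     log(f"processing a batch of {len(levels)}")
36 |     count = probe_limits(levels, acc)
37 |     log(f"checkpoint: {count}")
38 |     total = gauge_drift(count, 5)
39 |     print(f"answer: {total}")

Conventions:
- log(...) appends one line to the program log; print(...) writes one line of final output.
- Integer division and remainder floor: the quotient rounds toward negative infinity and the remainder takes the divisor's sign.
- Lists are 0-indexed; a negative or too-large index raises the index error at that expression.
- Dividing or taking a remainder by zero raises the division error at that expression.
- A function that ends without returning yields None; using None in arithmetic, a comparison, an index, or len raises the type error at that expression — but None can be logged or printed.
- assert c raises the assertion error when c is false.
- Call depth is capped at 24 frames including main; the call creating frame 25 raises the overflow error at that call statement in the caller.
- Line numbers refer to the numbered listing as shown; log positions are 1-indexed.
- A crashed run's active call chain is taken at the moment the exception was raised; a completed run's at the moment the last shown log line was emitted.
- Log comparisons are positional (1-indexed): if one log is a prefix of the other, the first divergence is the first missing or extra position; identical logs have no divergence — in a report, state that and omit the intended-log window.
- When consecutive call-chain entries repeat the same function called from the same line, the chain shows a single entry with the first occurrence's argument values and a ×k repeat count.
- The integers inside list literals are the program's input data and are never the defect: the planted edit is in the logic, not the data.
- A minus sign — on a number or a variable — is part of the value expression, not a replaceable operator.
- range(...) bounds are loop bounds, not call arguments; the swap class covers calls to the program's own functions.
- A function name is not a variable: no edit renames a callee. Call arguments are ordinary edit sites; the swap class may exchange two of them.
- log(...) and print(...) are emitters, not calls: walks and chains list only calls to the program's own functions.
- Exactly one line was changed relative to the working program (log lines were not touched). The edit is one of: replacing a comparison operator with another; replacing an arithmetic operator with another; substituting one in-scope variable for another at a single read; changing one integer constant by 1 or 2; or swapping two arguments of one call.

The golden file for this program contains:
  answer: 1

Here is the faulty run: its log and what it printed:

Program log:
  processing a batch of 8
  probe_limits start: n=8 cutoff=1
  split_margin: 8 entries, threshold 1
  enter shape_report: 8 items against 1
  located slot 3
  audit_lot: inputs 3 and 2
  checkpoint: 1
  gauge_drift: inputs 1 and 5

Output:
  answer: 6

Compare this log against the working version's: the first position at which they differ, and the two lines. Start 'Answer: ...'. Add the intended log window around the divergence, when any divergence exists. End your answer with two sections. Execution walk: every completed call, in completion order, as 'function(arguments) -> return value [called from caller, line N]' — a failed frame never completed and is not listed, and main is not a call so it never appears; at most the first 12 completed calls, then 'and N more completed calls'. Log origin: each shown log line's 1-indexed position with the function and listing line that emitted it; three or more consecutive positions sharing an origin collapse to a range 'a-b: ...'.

Answer: none; the two logs match at every position.
Execution walk:
  shape_report([8, 10, 5, 1, 4, 11, 10, 1], 1) -> 3  [called from split_margin, line 9]
  split_margin([8, 10, 5, 1, 4, 11, 10, 1], 1) -> 3  [called from probe_limits, line 22]
  audit_lot(3, 2) -> 1  [called from probe_limits, line 24]
  probe_limits([8, 10, 5, 1, 4, 11, 10, 1], 1) -> 1  [called from main, line 36]
  gauge_drift(1, 5) -> 6  [called from main, line 38]
Log line origins:
  1: logged in main at line 35
  2: logged in probe_limits at line 21
  3: logged in split_margin at line 8
  4: logged in shape_report at line 2
  5: logged in split_margin at line 10
  6: logged in audit_lot at line 15
  7: logged in main at line 37
  8: logged in gauge_drift at line 27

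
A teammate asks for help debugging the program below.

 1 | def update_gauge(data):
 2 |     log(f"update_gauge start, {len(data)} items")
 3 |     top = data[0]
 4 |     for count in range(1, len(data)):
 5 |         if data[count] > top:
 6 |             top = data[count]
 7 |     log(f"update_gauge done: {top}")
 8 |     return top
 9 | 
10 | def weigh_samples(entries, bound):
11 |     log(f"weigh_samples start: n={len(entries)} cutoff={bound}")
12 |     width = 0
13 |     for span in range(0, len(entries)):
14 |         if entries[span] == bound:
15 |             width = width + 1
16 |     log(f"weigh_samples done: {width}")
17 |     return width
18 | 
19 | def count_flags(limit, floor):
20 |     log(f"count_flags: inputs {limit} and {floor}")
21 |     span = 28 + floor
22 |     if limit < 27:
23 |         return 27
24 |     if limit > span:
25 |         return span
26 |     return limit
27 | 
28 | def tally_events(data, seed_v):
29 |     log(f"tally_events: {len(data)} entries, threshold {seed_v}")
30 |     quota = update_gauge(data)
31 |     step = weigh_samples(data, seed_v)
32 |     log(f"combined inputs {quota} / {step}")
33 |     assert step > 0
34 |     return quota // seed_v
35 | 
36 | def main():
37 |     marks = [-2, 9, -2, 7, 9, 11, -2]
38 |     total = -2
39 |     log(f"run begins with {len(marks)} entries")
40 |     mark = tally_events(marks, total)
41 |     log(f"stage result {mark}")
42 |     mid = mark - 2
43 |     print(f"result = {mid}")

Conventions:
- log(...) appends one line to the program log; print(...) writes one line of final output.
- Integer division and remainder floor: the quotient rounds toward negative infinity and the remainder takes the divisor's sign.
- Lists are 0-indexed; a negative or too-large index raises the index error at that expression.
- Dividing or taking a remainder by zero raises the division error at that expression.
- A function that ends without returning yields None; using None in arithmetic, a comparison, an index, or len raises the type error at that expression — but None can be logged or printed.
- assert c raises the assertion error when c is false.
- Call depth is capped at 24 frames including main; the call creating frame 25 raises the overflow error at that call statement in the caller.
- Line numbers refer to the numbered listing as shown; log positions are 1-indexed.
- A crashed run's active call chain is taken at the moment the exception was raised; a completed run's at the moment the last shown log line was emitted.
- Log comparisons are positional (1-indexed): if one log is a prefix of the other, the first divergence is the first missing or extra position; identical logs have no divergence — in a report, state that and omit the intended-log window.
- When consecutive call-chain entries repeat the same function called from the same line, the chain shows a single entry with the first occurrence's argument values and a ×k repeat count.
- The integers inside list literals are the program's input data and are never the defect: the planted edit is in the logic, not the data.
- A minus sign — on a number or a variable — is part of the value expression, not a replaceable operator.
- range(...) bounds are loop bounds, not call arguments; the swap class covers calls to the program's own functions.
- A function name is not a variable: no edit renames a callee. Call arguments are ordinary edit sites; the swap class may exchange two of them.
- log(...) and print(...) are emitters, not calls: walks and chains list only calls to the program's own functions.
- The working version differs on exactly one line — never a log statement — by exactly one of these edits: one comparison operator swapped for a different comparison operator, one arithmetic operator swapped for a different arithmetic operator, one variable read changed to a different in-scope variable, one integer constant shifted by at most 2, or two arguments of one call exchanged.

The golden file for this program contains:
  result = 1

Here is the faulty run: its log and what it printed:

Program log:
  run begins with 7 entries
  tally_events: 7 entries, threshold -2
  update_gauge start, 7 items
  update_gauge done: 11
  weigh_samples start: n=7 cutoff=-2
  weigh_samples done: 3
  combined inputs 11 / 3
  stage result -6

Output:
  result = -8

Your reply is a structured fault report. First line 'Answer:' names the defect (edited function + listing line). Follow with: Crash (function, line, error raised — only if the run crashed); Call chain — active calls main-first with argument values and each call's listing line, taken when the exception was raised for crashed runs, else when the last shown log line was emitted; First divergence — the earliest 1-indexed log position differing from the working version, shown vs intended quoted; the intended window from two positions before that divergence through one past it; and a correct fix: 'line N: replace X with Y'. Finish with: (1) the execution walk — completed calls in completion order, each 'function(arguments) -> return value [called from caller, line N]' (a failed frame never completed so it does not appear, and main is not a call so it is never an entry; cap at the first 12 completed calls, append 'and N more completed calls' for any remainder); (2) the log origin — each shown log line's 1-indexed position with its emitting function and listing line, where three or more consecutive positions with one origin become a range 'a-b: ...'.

Answer: the defect is in tally_events at line 34.
The tell: Everything matches until log position 8, which reads 'stage result -6' in place of 'stage result 3'.
Call chain: main.
First divergence: position 8 — shown 'stage result -6', intended 'stage result 3'.
Intended log window:
  6: weigh_samples done: 3
  7: combined inputs 11 / 3
  8: stage result 3
Execution walk:
  update_gauge([-2, 9, -2, 7, 9, 11, -2]) -> 11  [called from tally_events, line 30]
  weigh_samples([-2, 9, -2, 7, 9, 11, -2], -2) -> 3  [called from tally_events, line 31]
  tally_events([-2, 9, -2, 7, 9, 11, -2], -2) -> -6  [called from main, line 40]
Log origins:
  1 — main, line 39
  2 — tally_events, line 29
  3 — update_gauge, line 2
  4 — update_gauge, line 7
  5 — weigh_samples, line 11
  6 — weigh_samples, line 16
  7 — tally_events, line 32
  8 — main, line 41
A correct fix: line 34: replace `seed_v` with `step`.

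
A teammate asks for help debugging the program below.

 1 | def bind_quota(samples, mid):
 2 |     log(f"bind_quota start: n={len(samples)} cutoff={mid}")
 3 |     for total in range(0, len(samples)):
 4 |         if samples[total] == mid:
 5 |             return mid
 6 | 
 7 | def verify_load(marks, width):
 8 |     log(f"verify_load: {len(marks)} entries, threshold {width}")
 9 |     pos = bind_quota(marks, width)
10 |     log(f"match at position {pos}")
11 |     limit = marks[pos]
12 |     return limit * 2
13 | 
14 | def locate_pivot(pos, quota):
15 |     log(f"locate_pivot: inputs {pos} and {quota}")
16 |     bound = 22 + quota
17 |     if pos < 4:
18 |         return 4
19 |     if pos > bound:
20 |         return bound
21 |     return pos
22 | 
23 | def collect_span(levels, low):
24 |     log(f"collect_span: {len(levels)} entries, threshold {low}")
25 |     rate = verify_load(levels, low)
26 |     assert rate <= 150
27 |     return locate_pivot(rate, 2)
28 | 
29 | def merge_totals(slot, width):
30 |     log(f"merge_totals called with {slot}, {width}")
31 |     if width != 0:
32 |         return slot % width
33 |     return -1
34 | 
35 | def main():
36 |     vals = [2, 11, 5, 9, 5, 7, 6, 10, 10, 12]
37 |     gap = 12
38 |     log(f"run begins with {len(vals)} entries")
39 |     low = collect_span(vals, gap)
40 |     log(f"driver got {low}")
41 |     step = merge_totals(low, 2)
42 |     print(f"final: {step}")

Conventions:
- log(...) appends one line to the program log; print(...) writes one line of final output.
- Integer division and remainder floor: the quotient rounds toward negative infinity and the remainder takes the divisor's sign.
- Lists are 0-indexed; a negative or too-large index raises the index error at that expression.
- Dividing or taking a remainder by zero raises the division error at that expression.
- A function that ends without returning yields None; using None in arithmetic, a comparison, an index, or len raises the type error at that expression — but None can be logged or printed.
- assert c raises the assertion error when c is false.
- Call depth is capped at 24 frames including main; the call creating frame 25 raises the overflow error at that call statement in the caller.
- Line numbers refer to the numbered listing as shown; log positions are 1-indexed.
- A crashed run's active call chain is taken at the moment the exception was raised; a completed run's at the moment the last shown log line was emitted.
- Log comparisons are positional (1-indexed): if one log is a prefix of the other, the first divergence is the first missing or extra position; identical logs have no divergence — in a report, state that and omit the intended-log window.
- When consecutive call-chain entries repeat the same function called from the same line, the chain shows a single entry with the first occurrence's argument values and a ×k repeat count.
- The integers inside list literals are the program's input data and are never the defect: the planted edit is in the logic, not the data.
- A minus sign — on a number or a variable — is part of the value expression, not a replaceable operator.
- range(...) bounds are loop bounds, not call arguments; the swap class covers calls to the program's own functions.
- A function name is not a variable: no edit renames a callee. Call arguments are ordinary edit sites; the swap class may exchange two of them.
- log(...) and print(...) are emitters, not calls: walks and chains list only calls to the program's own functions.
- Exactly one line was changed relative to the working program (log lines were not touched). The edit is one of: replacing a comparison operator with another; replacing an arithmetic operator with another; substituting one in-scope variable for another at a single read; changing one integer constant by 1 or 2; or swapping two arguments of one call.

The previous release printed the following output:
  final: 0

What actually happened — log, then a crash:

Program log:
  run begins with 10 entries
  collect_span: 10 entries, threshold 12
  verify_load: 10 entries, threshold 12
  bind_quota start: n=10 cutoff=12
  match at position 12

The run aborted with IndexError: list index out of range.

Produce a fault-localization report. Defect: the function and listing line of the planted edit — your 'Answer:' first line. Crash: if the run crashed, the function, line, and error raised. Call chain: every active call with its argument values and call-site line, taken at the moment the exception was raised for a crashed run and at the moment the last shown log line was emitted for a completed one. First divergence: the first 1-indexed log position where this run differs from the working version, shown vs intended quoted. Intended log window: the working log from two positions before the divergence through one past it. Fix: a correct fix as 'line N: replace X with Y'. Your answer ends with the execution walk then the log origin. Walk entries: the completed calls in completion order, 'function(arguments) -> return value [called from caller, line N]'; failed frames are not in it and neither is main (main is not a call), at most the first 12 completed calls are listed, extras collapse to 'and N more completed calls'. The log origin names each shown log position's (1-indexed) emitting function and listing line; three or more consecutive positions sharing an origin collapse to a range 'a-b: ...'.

Answer: the defect is in bind_quota at line 5.
Key fact: The earliest visible damage is log position 5 — 'match at position 12' rather than the intended 'match at position 9'.
Crash: verify_load, line 11, IndexError.
Call chain: main -> collect_span([2, 11, 5, 9, 5, 7, 6, 10, 10, 12], 12) (called at line 39) -> verify_load([2, 11, 5, 9, 5, 7, 6, 10, 10, 12], 12) (called at line 25).
First divergence: position 5 — the shown line 'match at position 12' should read 'match at position 9'.
Intended log window:
  3: verify_load: 10 entries, threshold 12
  4: bind_quota start: n=10 cutoff=12
  5: match at position 9
  6: locate_pivot: inputs 24 and 2
Execution walk:
  bind_quota([2, 11, 5, 9, 5, 7, 6, 10, 10, 12], 12) -> 12  [called from verify_load, line 9]
Log origins:
  1: from main, line 38
  2: from collect_span, line 24
  3: from verify_load, line 8
  4: from bind_quota, line 2
  5: from verify_load, line 10
A correct fix: line 5: replace `mid` with `total`.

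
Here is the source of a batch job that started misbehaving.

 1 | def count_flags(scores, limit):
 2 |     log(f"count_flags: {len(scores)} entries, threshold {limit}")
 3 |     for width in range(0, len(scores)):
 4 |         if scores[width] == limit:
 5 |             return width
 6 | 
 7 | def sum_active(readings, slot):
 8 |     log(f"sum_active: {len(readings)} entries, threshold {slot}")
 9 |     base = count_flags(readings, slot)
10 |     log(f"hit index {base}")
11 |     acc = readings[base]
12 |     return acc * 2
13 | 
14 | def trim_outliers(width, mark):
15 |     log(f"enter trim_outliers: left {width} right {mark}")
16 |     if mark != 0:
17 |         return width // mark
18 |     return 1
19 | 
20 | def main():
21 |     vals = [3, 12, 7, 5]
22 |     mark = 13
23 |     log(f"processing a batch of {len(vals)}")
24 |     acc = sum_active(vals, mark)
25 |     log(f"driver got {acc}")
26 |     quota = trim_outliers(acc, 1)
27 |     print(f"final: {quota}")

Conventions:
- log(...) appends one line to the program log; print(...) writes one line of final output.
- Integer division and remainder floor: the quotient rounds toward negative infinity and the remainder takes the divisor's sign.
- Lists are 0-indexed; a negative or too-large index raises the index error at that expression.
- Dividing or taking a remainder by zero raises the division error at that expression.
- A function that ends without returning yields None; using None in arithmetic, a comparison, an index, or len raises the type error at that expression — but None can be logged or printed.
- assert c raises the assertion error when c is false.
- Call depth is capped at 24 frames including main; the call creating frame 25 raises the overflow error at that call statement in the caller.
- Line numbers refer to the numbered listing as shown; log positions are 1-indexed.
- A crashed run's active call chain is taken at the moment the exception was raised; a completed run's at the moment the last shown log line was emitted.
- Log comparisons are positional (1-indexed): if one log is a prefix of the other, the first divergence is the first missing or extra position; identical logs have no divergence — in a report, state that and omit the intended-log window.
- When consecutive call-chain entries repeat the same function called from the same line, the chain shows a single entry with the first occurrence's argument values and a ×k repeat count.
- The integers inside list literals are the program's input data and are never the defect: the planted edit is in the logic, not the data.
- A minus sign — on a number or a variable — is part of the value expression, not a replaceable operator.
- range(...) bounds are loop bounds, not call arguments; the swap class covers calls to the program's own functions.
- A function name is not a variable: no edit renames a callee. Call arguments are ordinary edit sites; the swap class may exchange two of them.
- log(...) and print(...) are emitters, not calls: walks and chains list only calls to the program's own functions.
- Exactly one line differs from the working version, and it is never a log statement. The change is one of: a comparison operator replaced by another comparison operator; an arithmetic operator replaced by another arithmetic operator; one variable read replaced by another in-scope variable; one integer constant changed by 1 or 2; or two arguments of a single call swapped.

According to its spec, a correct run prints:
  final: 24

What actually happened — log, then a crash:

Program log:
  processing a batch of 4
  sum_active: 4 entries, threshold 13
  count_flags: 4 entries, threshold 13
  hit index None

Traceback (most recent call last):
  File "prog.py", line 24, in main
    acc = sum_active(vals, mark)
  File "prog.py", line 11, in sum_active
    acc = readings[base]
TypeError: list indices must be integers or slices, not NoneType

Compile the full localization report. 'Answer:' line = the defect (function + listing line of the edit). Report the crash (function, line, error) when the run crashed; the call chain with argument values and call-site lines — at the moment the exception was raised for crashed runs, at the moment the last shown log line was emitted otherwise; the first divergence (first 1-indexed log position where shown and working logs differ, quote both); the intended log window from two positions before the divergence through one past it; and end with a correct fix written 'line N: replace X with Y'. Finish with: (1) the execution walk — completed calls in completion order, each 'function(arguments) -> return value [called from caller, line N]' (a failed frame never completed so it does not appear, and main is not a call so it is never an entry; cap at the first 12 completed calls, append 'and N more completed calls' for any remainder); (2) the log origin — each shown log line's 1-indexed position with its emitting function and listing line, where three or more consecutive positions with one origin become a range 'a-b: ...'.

Answer: the defect is in main at line 22.
The tell: Position 2 is the first bad log line: 'sum_active: 4 entries, threshold 13' should read 'sum_active: 4 entries, threshold 12'.
Crash: sum_active, line 11, TypeError.
Call chain: main -> sum_active([3, 12, 7, 5], 13) (called at line 24).
First divergence: position 2; shown 'sum_active: 4 entries, threshold 13' vs intended 'sum_active: 4 entries, threshold 12'.
Intended log window:
  1: processing a batch of 4
  2: sum_active: 4 entries, threshold 12
  3: count_flags: 4 entries, threshold 12
Execution walk:
  count_flags([3, 12, 7, 5], 13) -> None  [called from sum_active, line 9]
Origin of each log line:
  1: logged in main at line 23
  2: logged in sum_active at line 8
  3: logged in count_flags at line 2
  4: logged in sum_active at line 10
A correct fix: line 22: replace `13` with `12`.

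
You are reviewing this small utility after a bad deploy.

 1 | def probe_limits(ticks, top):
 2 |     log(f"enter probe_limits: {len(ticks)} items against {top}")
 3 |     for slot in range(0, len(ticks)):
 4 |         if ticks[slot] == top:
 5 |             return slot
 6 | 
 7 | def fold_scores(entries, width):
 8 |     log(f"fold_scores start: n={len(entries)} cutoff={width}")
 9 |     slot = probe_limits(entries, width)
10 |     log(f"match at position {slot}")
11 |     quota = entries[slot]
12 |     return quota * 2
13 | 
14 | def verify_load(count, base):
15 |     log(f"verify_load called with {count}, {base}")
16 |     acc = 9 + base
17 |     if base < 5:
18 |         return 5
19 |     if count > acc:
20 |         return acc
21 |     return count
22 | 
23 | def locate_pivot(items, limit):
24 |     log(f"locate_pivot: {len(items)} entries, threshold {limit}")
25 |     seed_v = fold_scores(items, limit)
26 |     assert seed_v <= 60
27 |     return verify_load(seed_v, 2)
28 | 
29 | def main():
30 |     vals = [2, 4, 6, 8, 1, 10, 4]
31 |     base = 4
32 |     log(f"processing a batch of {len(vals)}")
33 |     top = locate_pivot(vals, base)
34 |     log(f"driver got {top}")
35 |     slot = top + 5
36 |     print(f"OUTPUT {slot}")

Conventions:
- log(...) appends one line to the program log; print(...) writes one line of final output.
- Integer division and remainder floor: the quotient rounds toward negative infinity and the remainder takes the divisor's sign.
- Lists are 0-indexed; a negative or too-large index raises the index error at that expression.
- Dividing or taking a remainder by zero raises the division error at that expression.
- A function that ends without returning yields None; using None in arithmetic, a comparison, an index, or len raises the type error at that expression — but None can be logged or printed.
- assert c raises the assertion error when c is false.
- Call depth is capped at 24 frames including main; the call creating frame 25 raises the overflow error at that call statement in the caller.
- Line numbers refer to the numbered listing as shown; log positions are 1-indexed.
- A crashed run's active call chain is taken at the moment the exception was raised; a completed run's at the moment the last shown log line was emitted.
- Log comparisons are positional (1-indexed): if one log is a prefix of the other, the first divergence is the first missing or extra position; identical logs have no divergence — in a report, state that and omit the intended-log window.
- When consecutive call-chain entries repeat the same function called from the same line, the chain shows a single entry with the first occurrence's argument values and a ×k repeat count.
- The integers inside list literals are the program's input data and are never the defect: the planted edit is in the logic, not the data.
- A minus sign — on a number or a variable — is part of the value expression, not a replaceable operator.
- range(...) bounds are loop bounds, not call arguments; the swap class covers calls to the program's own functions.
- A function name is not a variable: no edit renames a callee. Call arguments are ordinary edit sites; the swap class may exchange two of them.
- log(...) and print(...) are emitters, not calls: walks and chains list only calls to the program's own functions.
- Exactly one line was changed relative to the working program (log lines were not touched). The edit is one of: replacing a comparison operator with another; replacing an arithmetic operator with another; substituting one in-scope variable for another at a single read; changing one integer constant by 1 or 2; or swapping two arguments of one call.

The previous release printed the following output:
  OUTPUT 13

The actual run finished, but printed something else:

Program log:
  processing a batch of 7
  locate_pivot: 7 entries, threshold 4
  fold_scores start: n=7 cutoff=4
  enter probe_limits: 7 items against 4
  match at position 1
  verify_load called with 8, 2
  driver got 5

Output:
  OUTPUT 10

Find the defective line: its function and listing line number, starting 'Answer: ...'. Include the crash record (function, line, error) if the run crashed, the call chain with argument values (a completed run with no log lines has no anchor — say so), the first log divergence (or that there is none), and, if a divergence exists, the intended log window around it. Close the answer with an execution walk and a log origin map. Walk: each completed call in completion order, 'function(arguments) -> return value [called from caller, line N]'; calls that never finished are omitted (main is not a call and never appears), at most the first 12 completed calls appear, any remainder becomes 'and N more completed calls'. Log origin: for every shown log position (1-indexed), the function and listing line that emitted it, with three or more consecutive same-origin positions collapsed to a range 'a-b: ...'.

Answer: the defect is in verify_load at line 17.
Core observation: The log first diverges at position 7: the faulty run prints 'driver got 5' where the working version prints 'driver got 8'.
Call chain: main.
First divergence: at position 7 the run shows 'driver got 5' where the working version logs 'driver got 8'.
Intended log window:
  5: match at position 1
  6: verify_load called with 8, 2
  7: driver got 8
Execution walk:
  probe_limits([2, 4, 6, 8, 1, 10, 4], 4) -> 1  [called from fold_scores, line 9]
  fold_scores([2, 4, 6, 8, 1, 10, 4], 4) -> 8  [called from locate_pivot, line 25]
  verify_load(8, 2) -> 5  [called from locate_pivot, line 27]
  locate_pivot([2, 4, 6, 8, 1, 10, 4], 4) -> 5  [called from main, line 33]
Log origin:
  1: emitted by main (line 32)
  2: emitted by locate_pivot (line 24)
  3: emitted by fold_scores (line 8)
  4: emitted by probe_limits (line 2)
  5: emitted by fold_scores (line 10)
  6: emitted by verify_load (line 15)
  7: emitted by main (line 34)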